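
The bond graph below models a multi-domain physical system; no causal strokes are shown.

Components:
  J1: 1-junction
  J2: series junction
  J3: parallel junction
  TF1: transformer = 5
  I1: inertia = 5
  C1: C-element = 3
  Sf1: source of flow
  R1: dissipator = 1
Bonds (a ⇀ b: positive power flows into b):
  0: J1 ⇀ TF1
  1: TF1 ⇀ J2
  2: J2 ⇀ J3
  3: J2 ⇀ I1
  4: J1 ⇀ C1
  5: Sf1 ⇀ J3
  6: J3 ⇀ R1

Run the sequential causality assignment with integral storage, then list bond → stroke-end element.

b0 |TF1
b1 |J2
b2 |J2
b3 |I1
b4 |J1
b5 |Sf1
b6 |J3

β5 stroke→Sf1  (Sf1: flow source, stroke at near end)
β3 stroke→I1  (I1 integral (f out))
β1 stroke→J2  (J2 flow already set via bond 3)
β2 stroke→J2  (1-jn J2 has f-setter on 3)
β6 stroke→J3  (only one effort-in slot at J3)
β0 stroke→TF1  (TF1: transformer flips bond 1)
β4 stroke→J1  (J1 flow already set via bond 0)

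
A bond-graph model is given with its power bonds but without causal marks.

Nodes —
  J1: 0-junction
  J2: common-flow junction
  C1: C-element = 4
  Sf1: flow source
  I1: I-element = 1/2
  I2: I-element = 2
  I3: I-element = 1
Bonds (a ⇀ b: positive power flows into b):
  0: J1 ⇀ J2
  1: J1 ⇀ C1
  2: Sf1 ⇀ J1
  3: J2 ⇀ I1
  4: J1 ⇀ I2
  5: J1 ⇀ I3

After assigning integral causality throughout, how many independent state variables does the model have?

b2 |Sf1  (Sf1 fixes flow; stroke at Sf1)
b1 |J1  (C1 integral (e out))
b0 |J2  (J1 effort already set via bond 1)
b4 |I2  (0-jn J1 has e-setter on 1)
b5 |I3  (J1 effort already set via bond 1)
b3 |I1  (closing 1-jn rule on J2)

4  (C1, I1, I2, I3 all integral)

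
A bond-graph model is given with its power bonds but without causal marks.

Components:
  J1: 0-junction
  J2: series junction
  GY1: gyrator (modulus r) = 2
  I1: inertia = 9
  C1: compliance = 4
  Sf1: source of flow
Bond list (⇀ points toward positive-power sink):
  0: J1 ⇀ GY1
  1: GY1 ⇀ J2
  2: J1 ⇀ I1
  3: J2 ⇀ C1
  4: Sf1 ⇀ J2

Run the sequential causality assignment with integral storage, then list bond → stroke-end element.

b4 →Sf1  (Sf1 (Sf) sets flow on bond)
b1 →J2  (common-f at J2 fixed by 4)
b3 →J2  (1-jn J2 has f-setter on 4)
b0 →J1  (GY1 both-in/both-out from 1)
b2 →I1  (J1 effort already set via bond 0)

#0 →J1
#1 →J2
#2 →I1
#3 →J2
#4 →Sf1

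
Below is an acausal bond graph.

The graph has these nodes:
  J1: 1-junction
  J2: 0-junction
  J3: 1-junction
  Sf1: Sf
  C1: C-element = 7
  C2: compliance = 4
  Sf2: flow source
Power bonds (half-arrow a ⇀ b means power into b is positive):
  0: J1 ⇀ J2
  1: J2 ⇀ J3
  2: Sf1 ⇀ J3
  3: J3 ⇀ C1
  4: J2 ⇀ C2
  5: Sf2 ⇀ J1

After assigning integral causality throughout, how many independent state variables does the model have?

b2 stroke→Sf1  (Sf1: flow source, stroke at near end)
b5 stroke→Sf2  (Sf2 (Sf) sets flow on bond)
b0 stroke→J1  (1-jn J1 has f-setter on 5)
b1 stroke→J3  (1-jn J3 has f-setter on 2)
b3 stroke→J3  (J3 flow already set via bond 2)
b4 stroke→J2  (only one effort-in slot at J2)

2  (C1, C2 all integral)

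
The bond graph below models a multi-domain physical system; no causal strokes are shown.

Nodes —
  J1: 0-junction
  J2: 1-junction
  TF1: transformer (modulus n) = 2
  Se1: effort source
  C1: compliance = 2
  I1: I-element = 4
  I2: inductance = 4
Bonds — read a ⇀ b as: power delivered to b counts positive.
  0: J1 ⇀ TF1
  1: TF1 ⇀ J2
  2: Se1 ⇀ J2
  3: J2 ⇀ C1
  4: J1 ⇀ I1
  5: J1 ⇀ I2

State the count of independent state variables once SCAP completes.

bond 2 stroke at J2  (Se1 (Se) sets effort on bond)
bond 3 stroke at J2  (C1: C, integral causality)
bond 1 stroke at TF1  (only one flow-in slot at J2)
bond 0 stroke at J1  (TF1: transformer flips bond 1)
bond 4 stroke at I1  (J1: bond 0 brought effort, rest push out)
bond 5 stroke at I2  (J1 effort already set via bond 0)

3  (C1, I1, I2 all integral)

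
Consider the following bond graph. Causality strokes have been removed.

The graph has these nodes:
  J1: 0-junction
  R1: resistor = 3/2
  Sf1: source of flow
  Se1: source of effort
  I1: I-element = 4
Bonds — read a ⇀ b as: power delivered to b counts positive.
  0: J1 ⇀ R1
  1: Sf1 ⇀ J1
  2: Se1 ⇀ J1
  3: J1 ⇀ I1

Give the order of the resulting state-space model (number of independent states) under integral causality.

#1 →Sf1  (Sf1: flow source, stroke at near end)
#2 →J1  (Se1 (Se) sets effort on bond)
#0 →R1  (J1 effort already set via bond 2)
#3 →I1  (0-jn J1 has e-setter on 2)

1  (I1 all integral)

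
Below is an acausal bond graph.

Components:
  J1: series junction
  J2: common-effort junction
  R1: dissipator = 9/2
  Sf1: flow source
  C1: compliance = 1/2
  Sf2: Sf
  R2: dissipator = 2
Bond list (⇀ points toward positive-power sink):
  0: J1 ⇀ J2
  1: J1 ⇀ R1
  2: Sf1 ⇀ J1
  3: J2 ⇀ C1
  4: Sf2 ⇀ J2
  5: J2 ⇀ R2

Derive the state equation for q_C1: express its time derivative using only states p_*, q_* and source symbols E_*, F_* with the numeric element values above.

bond 2 stroke at Sf1  (Sf1: flow source, stroke at near end)
bond 4 stroke at Sf2  (Sf2 fixes flow; stroke at Sf2)
bond 0 stroke at J1  (J1 flow already set via bond 2)
bond 1 stroke at J1  (common-f at J1 fixed by 2)
bond 3 stroke at J2  (C1: C, integral causality)
bond 5 stroke at R2  (J2 effort already set via bond 3)

dq_C1/dt = F_Sf1 + F_Sf2 - q_C1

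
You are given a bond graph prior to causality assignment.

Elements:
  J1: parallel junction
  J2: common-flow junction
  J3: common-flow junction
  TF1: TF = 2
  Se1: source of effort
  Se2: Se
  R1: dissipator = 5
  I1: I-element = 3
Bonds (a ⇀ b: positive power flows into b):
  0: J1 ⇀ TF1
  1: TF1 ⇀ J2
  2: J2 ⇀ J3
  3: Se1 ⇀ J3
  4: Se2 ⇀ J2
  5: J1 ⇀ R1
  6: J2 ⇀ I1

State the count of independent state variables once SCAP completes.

#3 stroke→J3  (source Se1 imposes e)
#4 stroke→J2  (Se2 fixes effort; stroke away)
#2 stroke→J2  (J3: last free bond brings flow in)
#6 stroke→I1  (I1 integral (f out))
#1 stroke→J2  (common-f at J2 fixed by 6)
#0 stroke→TF1  (TF1: transformer flips bond 1)
#5 stroke→J1  (closing 0-jn rule on J1)

1  (I1 all integral)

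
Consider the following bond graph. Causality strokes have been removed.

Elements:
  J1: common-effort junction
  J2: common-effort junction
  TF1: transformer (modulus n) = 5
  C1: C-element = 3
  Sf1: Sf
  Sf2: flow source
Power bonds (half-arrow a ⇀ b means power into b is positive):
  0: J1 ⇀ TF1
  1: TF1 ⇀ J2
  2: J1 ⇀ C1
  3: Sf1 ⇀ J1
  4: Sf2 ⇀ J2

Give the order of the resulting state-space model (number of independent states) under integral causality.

#3 |Sf1  (source Sf1 imposes f)
#4 |Sf2  (source Sf2 imposes f)
#1 |J2  (J2: last free bond brings effort in)
#0 |TF1  (TF1 one-in-one-out from 1)
#2 |J1  (J1: last free bond brings effort in)

1  (C1 all integral)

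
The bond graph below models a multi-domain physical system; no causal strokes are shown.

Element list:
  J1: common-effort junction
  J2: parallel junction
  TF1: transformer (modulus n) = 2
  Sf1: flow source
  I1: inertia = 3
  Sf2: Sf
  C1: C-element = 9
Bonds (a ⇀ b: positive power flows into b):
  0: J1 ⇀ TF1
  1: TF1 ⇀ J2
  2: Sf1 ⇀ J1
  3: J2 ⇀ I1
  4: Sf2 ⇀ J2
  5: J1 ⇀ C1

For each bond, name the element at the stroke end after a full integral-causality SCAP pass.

β0 stroke→TF1
β1 stroke→J2
β2 stroke→Sf1
β3 stroke→I1
β4 stroke→Sf2
β5 stroke→J1

#2 →Sf1  (source Sf1 imposes f)
#4 →Sf2  (Sf2 fixes flow; stroke at Sf2)
#3 →I1  (prefer integral on I1)
#1 →J2  (J2 needs exactly one e-in)
#0 →TF1  (TF1: transformer flips bond 1)
#5 →J1  (J1 needs exactly one e-in)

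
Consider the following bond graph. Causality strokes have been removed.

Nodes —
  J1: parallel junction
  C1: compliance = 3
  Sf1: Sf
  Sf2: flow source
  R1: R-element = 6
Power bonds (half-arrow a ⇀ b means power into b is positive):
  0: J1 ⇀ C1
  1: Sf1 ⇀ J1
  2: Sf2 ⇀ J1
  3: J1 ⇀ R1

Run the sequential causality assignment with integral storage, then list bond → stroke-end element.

b1 stroke at Sf1  (Sf1 (Sf) sets flow on bond)
b2 stroke at Sf2  (Sf2 fixes flow; stroke at Sf2)
b0 stroke at J1  (prefer integral on C1)
b3 stroke at R1  (0-jn J1 has e-setter on 0)

β0 stroke→J1
β1 stroke→Sf1
β2 stroke→Sf2
β3 stroke→R1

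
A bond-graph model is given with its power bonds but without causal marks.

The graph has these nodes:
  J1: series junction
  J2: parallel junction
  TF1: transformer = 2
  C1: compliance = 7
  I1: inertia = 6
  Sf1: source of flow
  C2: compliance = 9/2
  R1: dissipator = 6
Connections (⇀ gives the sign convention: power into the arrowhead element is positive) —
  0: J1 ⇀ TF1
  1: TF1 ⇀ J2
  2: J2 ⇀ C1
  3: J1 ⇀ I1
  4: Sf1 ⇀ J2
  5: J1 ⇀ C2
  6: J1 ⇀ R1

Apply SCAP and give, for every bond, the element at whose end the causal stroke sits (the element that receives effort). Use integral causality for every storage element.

#0 |J1
#1 |TF1
#2 |J2
#3 |I1
#4 |Sf1
#5 |J1
#6 |J1

#4 stroke at Sf1  (Sf1 fixes flow; stroke at Sf1)
#2 stroke at J2  (C1 integral (e out))
#1 stroke at TF1  (0-jn J2 has e-setter on 2)
#0 stroke at J1  (through TF1, causality passes straight; one stroke at TF1)
#3 stroke at I1  (I1 outputs flow p/I1)
#5 stroke at J1  (J1: bond 3 brought flow, rest push out)
#6 stroke at J1  (J1 flow already set via bond 3)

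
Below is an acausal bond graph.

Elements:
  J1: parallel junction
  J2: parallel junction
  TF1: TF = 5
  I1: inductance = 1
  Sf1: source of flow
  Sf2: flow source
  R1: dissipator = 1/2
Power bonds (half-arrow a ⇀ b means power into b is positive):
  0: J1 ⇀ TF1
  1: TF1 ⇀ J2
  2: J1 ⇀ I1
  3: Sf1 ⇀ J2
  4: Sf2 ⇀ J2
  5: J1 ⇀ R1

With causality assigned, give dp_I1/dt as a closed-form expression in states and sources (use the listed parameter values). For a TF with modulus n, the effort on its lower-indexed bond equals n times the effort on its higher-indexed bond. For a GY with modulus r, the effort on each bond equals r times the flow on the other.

b3 |Sf1  (Sf1 (Sf) sets flow on bond)
b4 |Sf2  (source Sf2 imposes f)
b1 |J2  (J2 needs exactly one e-in)
b0 |TF1  (through TF1, causality passes straight; one stroke at TF1)
b2 |I1  (I1 outputs flow p/I1)
b5 |J1  (only one effort-in slot at J1)

dp_I1/dt = F_Sf1/10 + F_Sf2/10 - p_I1/2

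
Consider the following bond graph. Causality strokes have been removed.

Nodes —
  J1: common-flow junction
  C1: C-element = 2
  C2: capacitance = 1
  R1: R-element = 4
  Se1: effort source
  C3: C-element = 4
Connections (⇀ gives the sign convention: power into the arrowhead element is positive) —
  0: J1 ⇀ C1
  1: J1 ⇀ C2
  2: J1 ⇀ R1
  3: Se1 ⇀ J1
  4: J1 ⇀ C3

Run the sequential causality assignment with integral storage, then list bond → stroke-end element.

#0 →J1
#1 →J1
#2 →R1
#3 →J1
#4 →J1

bond 3 →J1  (source Se1 imposes e)
bond 0 →J1  (C1 integral (e out))
bond 1 →J1  (C2 outputs effort q/C2)
bond 4 →J1  (C3: C, integral causality)
bond 2 →R1  (J1 needs exactly one f-in)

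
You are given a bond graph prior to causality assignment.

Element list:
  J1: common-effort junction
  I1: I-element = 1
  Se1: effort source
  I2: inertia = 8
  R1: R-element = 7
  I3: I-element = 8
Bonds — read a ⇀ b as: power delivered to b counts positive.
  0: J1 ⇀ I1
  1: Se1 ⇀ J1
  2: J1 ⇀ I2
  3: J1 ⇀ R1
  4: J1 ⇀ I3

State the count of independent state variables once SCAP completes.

3  (I1, I2, I3 all integral)

#1 stroke at J1  (Se1: effort source, stroke at far end)
#0 stroke at I1  (common-e at J1 fixed by 1)
#2 stroke at I2  (0-jn J1 has e-setter on 1)
#3 stroke at R1  (J1: bond 1 brought effort, rest push out)
#4 stroke at I3  (J1 effort already set via bond 1)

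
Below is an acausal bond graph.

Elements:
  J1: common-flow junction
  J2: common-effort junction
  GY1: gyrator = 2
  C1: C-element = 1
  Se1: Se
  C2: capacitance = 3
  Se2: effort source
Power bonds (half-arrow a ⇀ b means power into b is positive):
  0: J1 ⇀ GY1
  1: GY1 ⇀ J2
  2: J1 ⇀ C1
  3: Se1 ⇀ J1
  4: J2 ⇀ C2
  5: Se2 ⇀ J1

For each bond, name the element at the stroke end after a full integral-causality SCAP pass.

b3 →J1  (Se1: effort source, stroke at far end)
b5 →J1  (Se2: effort source, stroke at far end)
b2 →J1  (C1 outputs effort q/C1)
b0 →GY1  (closing 1-jn rule on J1)
b1 →GY1  (GY1 both-in/both-out from 0)
b4 →J2  (J2 needs exactly one e-in)

#0 |GY1
#1 |GY1
#2 |J1
#3 |J1
#4 |J2
#5 |J1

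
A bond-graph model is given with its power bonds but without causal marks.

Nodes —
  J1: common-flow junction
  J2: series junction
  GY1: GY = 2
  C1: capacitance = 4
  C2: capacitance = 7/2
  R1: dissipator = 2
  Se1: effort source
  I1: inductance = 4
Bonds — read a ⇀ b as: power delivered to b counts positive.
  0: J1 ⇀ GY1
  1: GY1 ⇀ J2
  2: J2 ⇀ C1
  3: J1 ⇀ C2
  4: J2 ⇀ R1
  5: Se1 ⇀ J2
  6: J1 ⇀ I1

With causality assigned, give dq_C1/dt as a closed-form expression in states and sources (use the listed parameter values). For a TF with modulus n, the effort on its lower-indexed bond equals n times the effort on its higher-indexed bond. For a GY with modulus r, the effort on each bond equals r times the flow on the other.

β5 →J2  (Se1: effort source, stroke at far end)
β2 →J2  (C1 integral (e out))
β3 →J1  (C2: C, integral causality)
β6 →I1  (prefer integral on I1)
β0 →J1  (1-jn J1 has f-setter on 6)
β1 →J2  (GY1: gyrator matches bond 0)
β4 →R1  (closing 1-jn rule on J2)

dq_C1/dt = E_Se1/2 + p_I1/4 - q_C1/8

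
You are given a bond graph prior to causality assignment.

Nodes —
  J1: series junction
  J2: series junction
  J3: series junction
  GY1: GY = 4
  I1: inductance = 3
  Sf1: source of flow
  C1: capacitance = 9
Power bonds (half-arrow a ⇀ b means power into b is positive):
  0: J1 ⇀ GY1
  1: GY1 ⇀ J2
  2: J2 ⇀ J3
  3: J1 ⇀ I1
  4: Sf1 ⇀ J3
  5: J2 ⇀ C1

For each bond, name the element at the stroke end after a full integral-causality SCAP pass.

β0 stroke at J1
β1 stroke at J2
β2 stroke at J3
β3 stroke at I1
β4 stroke at Sf1
β5 stroke at J2

b4 |Sf1  (source Sf1 imposes f)
b2 |J3  (common-f at J3 fixed by 4)
b1 |J2  (J2: bond 2 brought flow, rest push out)
b5 |J2  (common-f at J2 fixed by 2)
b0 |J1  (GY1: gyrator matches bond 1)
b3 |I1  (J1: last free bond brings flow in)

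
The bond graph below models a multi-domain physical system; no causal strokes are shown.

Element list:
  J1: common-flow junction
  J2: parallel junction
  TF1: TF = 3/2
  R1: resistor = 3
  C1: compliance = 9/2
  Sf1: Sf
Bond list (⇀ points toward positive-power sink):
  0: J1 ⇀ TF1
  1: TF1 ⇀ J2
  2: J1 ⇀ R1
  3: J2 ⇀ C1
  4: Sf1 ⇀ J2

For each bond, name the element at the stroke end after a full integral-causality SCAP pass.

β4 |Sf1  (Sf1 (Sf) sets flow on bond)
β3 |J2  (prefer integral on C1)
β1 |TF1  (J2 effort already set via bond 3)
β0 |J1  (TF TF1: opposite of bond 1)
β2 |R1  (only one flow-in slot at J1)

bond 0 stroke→J1
bond 1 stroke→TF1
bond 2 stroke→R1
bond 3 stroke→J2
bond 4 stroke→Sf1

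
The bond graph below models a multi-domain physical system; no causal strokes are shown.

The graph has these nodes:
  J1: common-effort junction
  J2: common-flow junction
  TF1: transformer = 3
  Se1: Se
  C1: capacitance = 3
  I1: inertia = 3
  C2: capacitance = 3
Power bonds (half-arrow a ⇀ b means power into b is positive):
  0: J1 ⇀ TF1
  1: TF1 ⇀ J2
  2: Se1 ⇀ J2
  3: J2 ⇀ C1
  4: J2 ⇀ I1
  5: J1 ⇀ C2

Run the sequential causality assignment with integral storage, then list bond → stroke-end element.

β0 |TF1
β1 |J2
β2 |J2
β3 |J2
β4 |I1
β5 |J1

bond 2 stroke at J2  (source Se1 imposes e)
bond 3 stroke at J2  (C1: C, integral causality)
bond 4 stroke at I1  (I1: I, integral causality)
bond 1 stroke at J2  (J2 flow already set via bond 4)
bond 0 stroke at TF1  (TF1 one-in-one-out from 1)
bond 5 stroke at J1  (J1 needs exactly one e-in)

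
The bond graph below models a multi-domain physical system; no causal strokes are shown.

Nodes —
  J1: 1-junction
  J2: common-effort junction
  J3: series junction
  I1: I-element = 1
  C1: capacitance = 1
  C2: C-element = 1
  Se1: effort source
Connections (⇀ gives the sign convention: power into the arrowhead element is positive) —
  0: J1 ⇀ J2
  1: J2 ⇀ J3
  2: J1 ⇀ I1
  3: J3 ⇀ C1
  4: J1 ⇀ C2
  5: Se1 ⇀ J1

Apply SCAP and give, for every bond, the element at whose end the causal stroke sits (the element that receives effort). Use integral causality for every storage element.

bond 5 stroke at J1  (Se1: effort source, stroke at far end)
bond 2 stroke at I1  (I1 outputs flow p/I1)
bond 0 stroke at J1  (common-f at J1 fixed by 2)
bond 4 stroke at J1  (J1: bond 2 brought flow, rest push out)
bond 1 stroke at J2  (J2: last free bond brings effort in)
bond 3 stroke at J3  (J3: bond 1 brought flow, rest push out)

bond 0 stroke at J1
bond 1 stroke at J2
bond 2 stroke at I1
bond 3 stroke at J3
bond 4 stroke at J1
bond 5 stroke at J1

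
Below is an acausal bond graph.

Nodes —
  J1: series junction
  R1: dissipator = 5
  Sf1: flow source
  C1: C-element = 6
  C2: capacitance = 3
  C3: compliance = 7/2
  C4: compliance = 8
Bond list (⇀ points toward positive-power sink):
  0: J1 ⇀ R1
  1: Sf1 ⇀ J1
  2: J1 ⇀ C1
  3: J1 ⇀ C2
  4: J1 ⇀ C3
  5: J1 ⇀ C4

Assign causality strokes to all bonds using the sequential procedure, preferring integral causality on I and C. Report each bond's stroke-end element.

#0 stroke at J1
#1 stroke at Sf1
#2 stroke at J1
#3 stroke at J1
#4 stroke at J1
#5 stroke at J1

b1 →Sf1  (Sf1: flow source, stroke at near end)
b0 →J1  (1-jn J1 has f-setter on 1)
b2 →J1  (1-jn J1 has f-setter on 1)
b3 →J1  (J1 flow already set via bond 1)
b4 →J1  (1-jn J1 has f-setter on 1)
b5 →J1  (J1 flow already set via bond 1)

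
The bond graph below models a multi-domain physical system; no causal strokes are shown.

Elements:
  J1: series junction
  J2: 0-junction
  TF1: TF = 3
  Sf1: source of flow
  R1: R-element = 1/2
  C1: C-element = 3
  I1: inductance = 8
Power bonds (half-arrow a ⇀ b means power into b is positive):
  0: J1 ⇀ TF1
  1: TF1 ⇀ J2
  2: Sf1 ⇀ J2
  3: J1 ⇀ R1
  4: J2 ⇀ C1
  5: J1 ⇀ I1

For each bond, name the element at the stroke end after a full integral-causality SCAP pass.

bond 2 stroke→Sf1  (Sf1 (Sf) sets flow on bond)
bond 4 stroke→J2  (C1 outputs effort q/C1)
bond 1 stroke→TF1  (common-e at J2 fixed by 4)
bond 0 stroke→J1  (TF1 one-in-one-out from 1)
bond 5 stroke→I1  (I1 integral (f out))
bond 3 stroke→J1  (common-f at J1 fixed by 5)

b0 stroke→J1
b1 stroke→TF1
b2 stroke→Sf1
b3 stroke→J1
b4 stroke→J2
b5 stroke→I1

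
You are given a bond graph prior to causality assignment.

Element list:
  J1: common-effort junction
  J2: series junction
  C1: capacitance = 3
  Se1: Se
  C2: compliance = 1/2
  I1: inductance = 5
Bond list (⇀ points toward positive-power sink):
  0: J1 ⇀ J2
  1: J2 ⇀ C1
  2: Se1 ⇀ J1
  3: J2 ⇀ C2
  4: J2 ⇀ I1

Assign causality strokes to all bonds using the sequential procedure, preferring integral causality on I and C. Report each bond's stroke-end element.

#0 →J2
#1 →J2
#2 →J1
#3 →J2
#4 →I1

β2 stroke at J1  (Se1 fixes effort; stroke away)
β0 stroke at J2  (common-e at J1 fixed by 2)
β1 stroke at J2  (C1 integral (e out))
β3 stroke at J2  (C2: C, integral causality)
β4 stroke at I1  (only one flow-in slot at J2)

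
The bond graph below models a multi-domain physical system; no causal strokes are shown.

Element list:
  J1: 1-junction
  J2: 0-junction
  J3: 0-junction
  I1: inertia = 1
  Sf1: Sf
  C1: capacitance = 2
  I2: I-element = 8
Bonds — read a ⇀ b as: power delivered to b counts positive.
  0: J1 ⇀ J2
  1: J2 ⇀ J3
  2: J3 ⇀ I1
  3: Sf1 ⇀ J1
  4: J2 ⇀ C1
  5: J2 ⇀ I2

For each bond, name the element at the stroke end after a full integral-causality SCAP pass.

b3 stroke at Sf1  (Sf1: flow source, stroke at near end)
b0 stroke at J1  (J1: bond 3 brought flow, rest push out)
b2 stroke at I1  (I1 outputs flow p/I1)
b1 stroke at J3  (only one effort-in slot at J3)
b4 stroke at J2  (C1 outputs effort q/C1)
b5 stroke at I2  (common-e at J2 fixed by 4)

bond 0 →J1
bond 1 →J3
bond 2 →I1
bond 3 →Sf1
bond 4 →J2
bond 5 →I2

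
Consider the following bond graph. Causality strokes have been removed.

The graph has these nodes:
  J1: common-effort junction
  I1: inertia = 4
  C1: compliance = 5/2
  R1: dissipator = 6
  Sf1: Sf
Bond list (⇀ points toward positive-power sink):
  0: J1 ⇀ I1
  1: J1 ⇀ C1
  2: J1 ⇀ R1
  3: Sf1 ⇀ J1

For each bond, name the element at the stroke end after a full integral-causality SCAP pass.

bond 3 stroke at Sf1  (Sf1 (Sf) sets flow on bond)
bond 0 stroke at I1  (I1 outputs flow p/I1)
bond 1 stroke at J1  (C1 integral (e out))
bond 2 stroke at R1  (J1: bond 1 brought effort, rest push out)

b0 |I1
b1 |J1
b2 |R1
b3 |Sf1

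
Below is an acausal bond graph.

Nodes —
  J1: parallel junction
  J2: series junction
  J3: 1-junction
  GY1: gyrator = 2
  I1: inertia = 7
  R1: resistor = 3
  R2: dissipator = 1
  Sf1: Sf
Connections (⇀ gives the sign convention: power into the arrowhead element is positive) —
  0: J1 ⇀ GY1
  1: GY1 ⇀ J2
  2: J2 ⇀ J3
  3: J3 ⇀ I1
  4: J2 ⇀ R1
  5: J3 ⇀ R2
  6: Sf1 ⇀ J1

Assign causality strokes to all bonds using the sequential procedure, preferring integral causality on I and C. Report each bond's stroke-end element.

b0 |J1
b1 |J2
b2 |J3
b3 |I1
b4 |J2
b5 |J3
b6 |Sf1

β6 |Sf1  (Sf1 fixes flow; stroke at Sf1)
β0 |J1  (only one effort-in slot at J1)
β1 |J2  (GY1 both-in/both-out from 0)
β3 |I1  (I1 outputs flow p/I1)
β2 |J3  (J3 flow already set via bond 3)
β5 |J3  (common-f at J3 fixed by 3)
β4 |J2  (common-f at J2 fixed by 2)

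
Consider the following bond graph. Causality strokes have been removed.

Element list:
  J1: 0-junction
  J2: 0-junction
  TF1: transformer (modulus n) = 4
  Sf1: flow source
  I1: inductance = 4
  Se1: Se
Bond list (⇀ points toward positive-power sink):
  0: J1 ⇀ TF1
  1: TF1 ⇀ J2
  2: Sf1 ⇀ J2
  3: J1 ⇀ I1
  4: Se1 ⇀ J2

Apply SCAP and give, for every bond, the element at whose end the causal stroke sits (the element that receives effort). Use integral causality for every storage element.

bond 0 →J1
bond 1 →TF1
bond 2 →Sf1
bond 3 →I1
bond 4 →J2

b2 stroke at Sf1  (source Sf1 imposes f)
b4 stroke at J2  (source Se1 imposes e)
b1 stroke at TF1  (0-jn J2 has e-setter on 4)
b0 stroke at J1  (TF1 one-in-one-out from 1)
b3 stroke at I1  (common-e at J1 fixed by 0)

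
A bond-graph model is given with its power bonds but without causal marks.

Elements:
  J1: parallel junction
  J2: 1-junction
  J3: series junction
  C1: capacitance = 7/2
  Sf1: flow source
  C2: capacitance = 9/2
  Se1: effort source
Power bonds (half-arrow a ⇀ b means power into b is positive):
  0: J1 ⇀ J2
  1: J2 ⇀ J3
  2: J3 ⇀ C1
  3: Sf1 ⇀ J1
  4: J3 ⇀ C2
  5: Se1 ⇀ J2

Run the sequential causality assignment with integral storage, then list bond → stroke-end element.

bond 0 |J1
bond 1 |J2
bond 2 |J3
bond 3 |Sf1
bond 4 |J3
bond 5 |J2

β3 stroke at Sf1  (source Sf1 imposes f)
β5 stroke at J2  (Se1 fixes effort; stroke away)
β0 stroke at J1  (J1 needs exactly one e-in)
β1 stroke at J2  (common-f at J2 fixed by 0)
β2 stroke at J3  (common-f at J3 fixed by 1)
β4 stroke at J3  (1-jn J3 has f-setter on 1)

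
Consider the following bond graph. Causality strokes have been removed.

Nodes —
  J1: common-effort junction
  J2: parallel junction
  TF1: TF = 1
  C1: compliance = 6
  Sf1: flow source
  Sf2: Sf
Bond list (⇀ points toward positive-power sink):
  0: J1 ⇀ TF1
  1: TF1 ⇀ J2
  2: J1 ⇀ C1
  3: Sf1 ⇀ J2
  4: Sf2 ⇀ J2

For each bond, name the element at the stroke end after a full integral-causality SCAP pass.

β0 stroke at TF1
β1 stroke at J2
β2 stroke at J1
β3 stroke at Sf1
β4 stroke at Sf2

b3 stroke→Sf1  (source Sf1 imposes f)
b4 stroke→Sf2  (source Sf2 imposes f)
b1 stroke→J2  (only one effort-in slot at J2)
b0 stroke→TF1  (through TF1, causality passes straight; one stroke at TF1)
b2 stroke→J1  (only one effort-in slot at J1)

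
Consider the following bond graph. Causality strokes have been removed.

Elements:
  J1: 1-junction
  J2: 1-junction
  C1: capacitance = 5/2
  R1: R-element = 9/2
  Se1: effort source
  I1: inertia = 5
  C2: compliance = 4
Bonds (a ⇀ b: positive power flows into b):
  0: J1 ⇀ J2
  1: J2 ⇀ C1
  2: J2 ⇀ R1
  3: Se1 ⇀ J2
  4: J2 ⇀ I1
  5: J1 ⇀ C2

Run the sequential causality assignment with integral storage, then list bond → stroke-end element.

#3 stroke→J2  (source Se1 imposes e)
#1 stroke→J2  (C1 outputs effort q/C1)
#4 stroke→I1  (I1 outputs flow p/I1)
#0 stroke→J2  (J2 flow already set via bond 4)
#2 stroke→J2  (1-jn J2 has f-setter on 4)
#5 stroke→J1  (J1 flow already set via bond 0)

β0 →J2
β1 →J2
β2 →J2
β3 →J2
β4 →I1
β5 →J1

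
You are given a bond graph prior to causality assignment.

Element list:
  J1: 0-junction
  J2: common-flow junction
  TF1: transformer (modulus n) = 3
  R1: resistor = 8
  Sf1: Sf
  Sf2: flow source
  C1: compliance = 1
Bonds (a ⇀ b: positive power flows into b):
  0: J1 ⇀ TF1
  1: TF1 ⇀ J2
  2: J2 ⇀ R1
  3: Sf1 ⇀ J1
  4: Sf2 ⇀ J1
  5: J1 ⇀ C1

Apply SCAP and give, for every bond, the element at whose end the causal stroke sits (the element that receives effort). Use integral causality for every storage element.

#0 stroke→TF1
#1 stroke→J2
#2 stroke→R1
#3 stroke→Sf1
#4 stroke→Sf2
#5 stroke→J1

#3 →Sf1  (source Sf1 imposes f)
#4 →Sf2  (source Sf2 imposes f)
#5 →J1  (C1 outputs effort q/C1)
#0 →TF1  (J1 effort already set via bond 5)
#1 →J2  (TF1 one-in-one-out from 0)
#2 →R1  (J2 needs exactly one f-in)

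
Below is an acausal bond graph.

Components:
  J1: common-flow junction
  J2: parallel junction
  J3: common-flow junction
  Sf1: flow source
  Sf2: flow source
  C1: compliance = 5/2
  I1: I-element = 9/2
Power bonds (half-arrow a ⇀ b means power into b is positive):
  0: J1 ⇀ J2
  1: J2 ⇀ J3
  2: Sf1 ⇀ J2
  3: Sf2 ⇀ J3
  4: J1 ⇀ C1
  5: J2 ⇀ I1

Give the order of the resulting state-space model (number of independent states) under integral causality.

β2 stroke at Sf1  (Sf1 fixes flow; stroke at Sf1)
β3 stroke at Sf2  (source Sf2 imposes f)
β1 stroke at J3  (1-jn J3 has f-setter on 3)
β4 stroke at J1  (C1: C, integral causality)
β0 stroke at J2  (J1 needs exactly one f-in)
β5 stroke at I1  (common-e at J2 fixed by 0)

2  (C1, I1 all integral)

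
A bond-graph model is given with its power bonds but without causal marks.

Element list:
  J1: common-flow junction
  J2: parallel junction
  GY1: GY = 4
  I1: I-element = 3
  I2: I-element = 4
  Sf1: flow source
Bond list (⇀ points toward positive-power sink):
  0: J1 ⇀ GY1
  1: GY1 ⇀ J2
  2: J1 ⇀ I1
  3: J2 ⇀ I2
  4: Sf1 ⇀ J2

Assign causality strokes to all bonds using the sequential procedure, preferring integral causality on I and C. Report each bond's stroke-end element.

#0 →J1
#1 →J2
#2 →I1
#3 →I2
#4 →Sf1

β4 |Sf1  (Sf1 fixes flow; stroke at Sf1)
β2 |I1  (prefer integral on I1)
β0 |J1  (common-f at J1 fixed by 2)
β1 |J2  (through GY1, causality inverts; strokes same side of GY1)
β3 |I2  (J2 effort already set via bond 1)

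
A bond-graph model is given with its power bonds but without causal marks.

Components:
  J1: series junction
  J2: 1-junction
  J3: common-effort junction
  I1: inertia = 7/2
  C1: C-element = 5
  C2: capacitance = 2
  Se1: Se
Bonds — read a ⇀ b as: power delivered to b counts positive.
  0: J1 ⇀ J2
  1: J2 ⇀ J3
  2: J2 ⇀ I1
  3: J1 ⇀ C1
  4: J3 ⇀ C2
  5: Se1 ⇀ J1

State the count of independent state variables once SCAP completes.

3  (C1, C2, I1 all integral)

b5 →J1  (Se1: effort source, stroke at far end)
b2 →I1  (I1: I, integral causality)
b0 →J2  (1-jn J2 has f-setter on 2)
b1 →J2  (J2 flow already set via bond 2)
b4 →J3  (J3: last free bond brings effort in)
b3 →J1  (common-f at J1 fixed by 0)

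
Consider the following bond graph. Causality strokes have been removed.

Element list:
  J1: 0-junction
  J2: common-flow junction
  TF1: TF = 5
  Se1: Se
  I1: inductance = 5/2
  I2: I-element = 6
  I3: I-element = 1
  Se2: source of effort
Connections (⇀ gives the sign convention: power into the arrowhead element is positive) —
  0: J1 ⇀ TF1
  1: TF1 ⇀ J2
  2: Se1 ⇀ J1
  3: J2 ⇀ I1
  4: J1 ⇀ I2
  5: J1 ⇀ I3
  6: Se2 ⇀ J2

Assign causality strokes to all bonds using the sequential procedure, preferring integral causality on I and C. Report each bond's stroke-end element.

bond 2 stroke→J1  (Se1 (Se) sets effort on bond)
bond 6 stroke→J2  (Se2 (Se) sets effort on bond)
bond 0 stroke→TF1  (J1: bond 2 brought effort, rest push out)
bond 4 stroke→I2  (J1 effort already set via bond 2)
bond 5 stroke→I3  (J1 effort already set via bond 2)
bond 1 stroke→J2  (TF1: transformer flips bond 0)
bond 3 stroke→I1  (only one flow-in slot at J2)

#0 stroke→TF1
#1 stroke→J2
#2 stroke→J1
#3 stroke→I1
#4 stroke→I2
#5 stroke→I3
#6 stroke→J2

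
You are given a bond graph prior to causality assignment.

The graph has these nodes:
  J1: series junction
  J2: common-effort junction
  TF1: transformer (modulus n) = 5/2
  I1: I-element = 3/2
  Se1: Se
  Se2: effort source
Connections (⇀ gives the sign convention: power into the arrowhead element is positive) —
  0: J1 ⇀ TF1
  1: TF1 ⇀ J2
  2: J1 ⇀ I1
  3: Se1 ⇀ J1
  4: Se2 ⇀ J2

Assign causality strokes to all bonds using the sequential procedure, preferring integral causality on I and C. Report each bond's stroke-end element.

β0 |J1
β1 |TF1
β2 |I1
β3 |J1
β4 |J2

b3 →J1  (Se1 fixes effort; stroke away)
b4 →J2  (source Se2 imposes e)
b1 →TF1  (0-jn J2 has e-setter on 4)
b0 →J1  (TF1: transformer flips bond 1)
b2 →I1  (closing 1-jn rule on J1)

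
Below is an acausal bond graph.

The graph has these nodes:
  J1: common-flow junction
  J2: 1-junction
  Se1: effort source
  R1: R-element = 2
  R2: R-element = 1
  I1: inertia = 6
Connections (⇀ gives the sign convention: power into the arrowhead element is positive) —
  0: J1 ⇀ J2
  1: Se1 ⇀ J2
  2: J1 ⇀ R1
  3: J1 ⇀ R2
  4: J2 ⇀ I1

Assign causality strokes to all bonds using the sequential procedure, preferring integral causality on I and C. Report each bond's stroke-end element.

β0 stroke at J2
β1 stroke at J2
β2 stroke at J1
β3 stroke at J1
β4 stroke at I1

#1 stroke→J2  (Se1 (Se) sets effort on bond)
#4 stroke→I1  (I1 outputs flow p/I1)
#0 stroke→J2  (common-f at J2 fixed by 4)
#2 stroke→J1  (1-jn J1 has f-setter on 0)
#3 stroke→J1  (J1: bond 0 brought flow, rest push out)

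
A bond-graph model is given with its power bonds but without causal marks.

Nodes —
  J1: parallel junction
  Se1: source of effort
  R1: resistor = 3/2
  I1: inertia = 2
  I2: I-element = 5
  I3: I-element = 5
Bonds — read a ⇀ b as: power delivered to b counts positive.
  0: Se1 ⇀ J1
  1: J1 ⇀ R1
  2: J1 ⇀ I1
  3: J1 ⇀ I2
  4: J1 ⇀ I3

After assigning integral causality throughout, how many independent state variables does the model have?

3  (I1, I2, I3 all integral)

bond 0 stroke at J1  (Se1: effort source, stroke at far end)
bond 1 stroke at R1  (0-jn J1 has e-setter on 0)
bond 2 stroke at I1  (0-jn J1 has e-setter on 0)
bond 3 stroke at I2  (J1: bond 0 brought effort, rest push out)
bond 4 stroke at I3  (J1: bond 0 brought effort, rest push out)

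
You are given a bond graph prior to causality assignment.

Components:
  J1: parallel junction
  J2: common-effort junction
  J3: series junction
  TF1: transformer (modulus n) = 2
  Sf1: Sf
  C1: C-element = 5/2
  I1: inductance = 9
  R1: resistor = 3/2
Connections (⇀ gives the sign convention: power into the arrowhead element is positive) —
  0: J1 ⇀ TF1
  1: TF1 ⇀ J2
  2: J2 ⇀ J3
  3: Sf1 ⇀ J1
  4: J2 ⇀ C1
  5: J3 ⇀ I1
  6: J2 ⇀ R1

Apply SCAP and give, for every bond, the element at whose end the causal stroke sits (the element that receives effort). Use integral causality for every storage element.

#0 →J1
#1 →TF1
#2 →J3
#3 →Sf1
#4 →J2
#5 →I1
#6 →R1

#3 |Sf1  (Sf1 fixes flow; stroke at Sf1)
#0 |J1  (closing 0-jn rule on J1)
#1 |TF1  (TF1 one-in-one-out from 0)
#4 |J2  (C1: C, integral causality)
#2 |J3  (J2 effort already set via bond 4)
#6 |R1  (0-jn J2 has e-setter on 4)
#5 |I1  (closing 1-jn rule on J3)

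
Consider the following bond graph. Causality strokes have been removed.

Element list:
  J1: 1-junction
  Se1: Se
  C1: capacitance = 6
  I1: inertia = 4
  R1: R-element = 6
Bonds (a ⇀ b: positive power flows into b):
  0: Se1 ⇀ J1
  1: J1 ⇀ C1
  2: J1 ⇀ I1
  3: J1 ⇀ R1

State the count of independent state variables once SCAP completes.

2  (C1, I1 all integral)

bond 0 →J1  (Se1 (Se) sets effort on bond)
bond 1 →J1  (C1: C, integral causality)
bond 2 →I1  (prefer integral on I1)
bond 3 →J1  (J1: bond 2 brought flow, rest push out)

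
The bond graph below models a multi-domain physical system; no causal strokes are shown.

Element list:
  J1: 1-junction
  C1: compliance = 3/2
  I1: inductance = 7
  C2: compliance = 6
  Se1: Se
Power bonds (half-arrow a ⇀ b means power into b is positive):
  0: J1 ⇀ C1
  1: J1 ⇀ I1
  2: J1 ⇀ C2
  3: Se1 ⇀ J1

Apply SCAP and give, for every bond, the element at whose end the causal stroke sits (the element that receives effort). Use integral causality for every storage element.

β3 stroke at J1  (Se1: effort source, stroke at far end)
β0 stroke at J1  (C1 outputs effort q/C1)
β1 stroke at I1  (I1 outputs flow p/I1)
β2 stroke at J1  (J1: bond 1 brought flow, rest push out)

β0 stroke→J1
β1 stroke→I1
β2 stroke→J1
β3 stroke→J1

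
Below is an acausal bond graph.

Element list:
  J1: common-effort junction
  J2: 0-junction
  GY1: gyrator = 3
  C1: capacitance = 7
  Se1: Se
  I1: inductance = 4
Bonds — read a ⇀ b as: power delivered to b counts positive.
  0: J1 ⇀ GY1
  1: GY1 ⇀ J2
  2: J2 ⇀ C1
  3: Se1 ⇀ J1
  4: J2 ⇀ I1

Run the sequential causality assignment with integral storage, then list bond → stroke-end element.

b0 →GY1
b1 →GY1
b2 →J2
b3 →J1
b4 →I1

β3 stroke→J1  (Se1: effort source, stroke at far end)
β0 stroke→GY1  (0-jn J1 has e-setter on 3)
β1 stroke→GY1  (GY1: gyrator matches bond 0)
β2 stroke→J2  (C1 outputs effort q/C1)
β4 stroke→I1  (J2: bond 2 brought effort, rest push out)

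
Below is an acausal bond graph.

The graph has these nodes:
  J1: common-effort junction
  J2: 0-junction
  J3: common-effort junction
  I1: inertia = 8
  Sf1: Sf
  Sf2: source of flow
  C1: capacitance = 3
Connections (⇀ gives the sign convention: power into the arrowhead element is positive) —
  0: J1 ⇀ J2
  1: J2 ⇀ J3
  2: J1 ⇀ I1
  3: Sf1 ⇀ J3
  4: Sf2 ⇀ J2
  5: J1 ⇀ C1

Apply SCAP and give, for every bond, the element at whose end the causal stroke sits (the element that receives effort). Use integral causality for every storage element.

#3 stroke→Sf1  (Sf1 fixes flow; stroke at Sf1)
#4 stroke→Sf2  (Sf2: flow source, stroke at near end)
#1 stroke→J3  (J3: last free bond brings effort in)
#0 stroke→J2  (only one effort-in slot at J2)
#2 stroke→I1  (I1 integral (f out))
#5 stroke→J1  (J1 needs exactly one e-in)

b0 |J2
b1 |J3
b2 |I1
b3 |Sf1
b4 |Sf2
b5 |J1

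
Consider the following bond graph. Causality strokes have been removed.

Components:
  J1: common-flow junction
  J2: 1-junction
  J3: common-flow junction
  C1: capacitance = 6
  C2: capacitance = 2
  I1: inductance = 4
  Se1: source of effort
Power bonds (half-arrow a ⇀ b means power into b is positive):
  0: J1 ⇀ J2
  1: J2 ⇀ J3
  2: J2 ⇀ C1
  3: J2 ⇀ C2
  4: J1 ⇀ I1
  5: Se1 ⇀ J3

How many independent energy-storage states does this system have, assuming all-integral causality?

3  (C1, C2, I1 all integral)

#5 stroke at J3  (Se1: effort source, stroke at far end)
#1 stroke at J2  (J3: last free bond brings flow in)
#2 stroke at J2  (C1: C, integral causality)
#3 stroke at J2  (C2 outputs effort q/C2)
#0 stroke at J1  (closing 1-jn rule on J2)
#4 stroke at I1  (J1 needs exactly one f-in)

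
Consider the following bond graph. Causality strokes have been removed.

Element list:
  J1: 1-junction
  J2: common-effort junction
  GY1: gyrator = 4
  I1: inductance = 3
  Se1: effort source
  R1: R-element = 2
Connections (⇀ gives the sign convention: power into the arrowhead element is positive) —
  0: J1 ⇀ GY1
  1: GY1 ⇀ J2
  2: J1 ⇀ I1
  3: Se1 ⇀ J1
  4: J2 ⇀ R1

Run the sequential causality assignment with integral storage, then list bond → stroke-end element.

b3 stroke→J1  (source Se1 imposes e)
b2 stroke→I1  (I1 outputs flow p/I1)
b0 stroke→J1  (common-f at J1 fixed by 2)
b1 stroke→J2  (GY1: gyrator matches bond 0)
b4 stroke→R1  (J2: bond 1 brought effort, rest push out)

b0 |J1
b1 |J2
b2 |I1
b3 |J1
b4 |R1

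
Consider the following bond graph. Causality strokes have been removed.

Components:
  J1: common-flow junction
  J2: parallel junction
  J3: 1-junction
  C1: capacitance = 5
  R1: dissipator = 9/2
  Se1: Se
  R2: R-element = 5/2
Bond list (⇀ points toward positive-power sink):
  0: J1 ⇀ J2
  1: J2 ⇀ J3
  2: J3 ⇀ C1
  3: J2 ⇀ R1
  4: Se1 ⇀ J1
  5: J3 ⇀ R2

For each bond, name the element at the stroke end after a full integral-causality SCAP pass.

bond 0 |J2
bond 1 |J3
bond 2 |J3
bond 3 |R1
bond 4 |J1
bond 5 |R2

#4 stroke→J1  (Se1: effort source, stroke at far end)
#0 stroke→J2  (closing 1-jn rule on J1)
#1 stroke→J3  (J2 effort already set via bond 0)
#3 stroke→R1  (0-jn J2 has e-setter on 0)
#2 stroke→J3  (prefer integral on C1)
#5 stroke→R2  (closing 1-jn rule on J3)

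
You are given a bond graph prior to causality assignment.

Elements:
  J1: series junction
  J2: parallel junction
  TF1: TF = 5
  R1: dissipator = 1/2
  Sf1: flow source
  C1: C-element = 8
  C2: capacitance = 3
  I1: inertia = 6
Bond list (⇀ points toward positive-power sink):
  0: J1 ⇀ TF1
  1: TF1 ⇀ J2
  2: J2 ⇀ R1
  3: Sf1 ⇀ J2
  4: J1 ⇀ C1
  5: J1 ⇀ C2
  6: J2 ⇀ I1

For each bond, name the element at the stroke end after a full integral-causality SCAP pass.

β3 →Sf1  (Sf1 fixes flow; stroke at Sf1)
β4 →J1  (C1 outputs effort q/C1)
β5 →J1  (C2: C, integral causality)
β0 →TF1  (J1 needs exactly one f-in)
β1 →J2  (TF1 one-in-one-out from 0)
β2 →R1  (common-e at J2 fixed by 1)
β6 →I1  (0-jn J2 has e-setter on 1)

bond 0 stroke at TF1
bond 1 stroke at J2
bond 2 stroke at R1
bond 3 stroke at Sf1
bond 4 stroke at J1
bond 5 stroke at J1
bond 6 stroke at I1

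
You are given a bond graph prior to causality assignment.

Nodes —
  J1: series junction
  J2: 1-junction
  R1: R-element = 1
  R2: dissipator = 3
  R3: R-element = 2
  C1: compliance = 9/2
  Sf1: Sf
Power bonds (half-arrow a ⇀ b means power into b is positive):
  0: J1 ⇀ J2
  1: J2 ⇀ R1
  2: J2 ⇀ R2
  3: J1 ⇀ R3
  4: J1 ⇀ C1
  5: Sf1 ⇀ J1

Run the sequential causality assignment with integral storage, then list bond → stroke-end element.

β5 →Sf1  (Sf1 (Sf) sets flow on bond)
β0 →J1  (common-f at J1 fixed by 5)
β3 →J1  (1-jn J1 has f-setter on 5)
β4 →J1  (J1 flow already set via bond 5)
β1 →J2  (J2: bond 0 brought flow, rest push out)
β2 →J2  (J2 flow already set via bond 0)

β0 →J1
β1 →J2
β2 →J2
β3 →J1
β4 →J1
β5 →Sf1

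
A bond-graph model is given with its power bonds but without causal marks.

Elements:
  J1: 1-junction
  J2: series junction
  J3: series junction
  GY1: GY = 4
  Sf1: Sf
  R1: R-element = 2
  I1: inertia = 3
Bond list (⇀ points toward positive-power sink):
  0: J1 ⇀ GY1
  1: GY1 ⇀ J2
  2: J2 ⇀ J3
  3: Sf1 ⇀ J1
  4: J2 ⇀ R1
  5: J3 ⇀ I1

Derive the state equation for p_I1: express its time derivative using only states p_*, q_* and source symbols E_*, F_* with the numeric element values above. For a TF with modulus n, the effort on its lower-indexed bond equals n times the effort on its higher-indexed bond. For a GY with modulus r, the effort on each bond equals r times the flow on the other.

β3 →Sf1  (Sf1 fixes flow; stroke at Sf1)
β0 →J1  (common-f at J1 fixed by 3)
β1 →J2  (through GY1, causality inverts; strokes same side of GY1)
β5 →I1  (I1: I, integral causality)
β2 →J3  (common-f at J3 fixed by 5)
β4 →J2  (J2 flow already set via bond 2)

dp_I1/dt = 4*F_Sf1 - 2*p_I1/3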